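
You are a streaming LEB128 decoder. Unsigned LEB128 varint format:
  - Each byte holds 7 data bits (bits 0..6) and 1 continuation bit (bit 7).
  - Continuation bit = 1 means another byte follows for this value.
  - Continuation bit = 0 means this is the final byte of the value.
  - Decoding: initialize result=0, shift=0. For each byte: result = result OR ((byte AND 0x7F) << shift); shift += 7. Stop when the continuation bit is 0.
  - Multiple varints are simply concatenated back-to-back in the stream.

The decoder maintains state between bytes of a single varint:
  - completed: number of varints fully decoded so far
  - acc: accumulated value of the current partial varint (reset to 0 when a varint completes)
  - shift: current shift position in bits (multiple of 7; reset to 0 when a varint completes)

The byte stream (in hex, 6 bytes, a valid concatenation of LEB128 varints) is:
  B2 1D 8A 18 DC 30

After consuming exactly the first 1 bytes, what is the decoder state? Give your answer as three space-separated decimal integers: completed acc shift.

Answer: 0 50 7

Derivation:
byte[0]=0xB2 cont=1 payload=0x32: acc |= 50<<0 -> completed=0 acc=50 shift=7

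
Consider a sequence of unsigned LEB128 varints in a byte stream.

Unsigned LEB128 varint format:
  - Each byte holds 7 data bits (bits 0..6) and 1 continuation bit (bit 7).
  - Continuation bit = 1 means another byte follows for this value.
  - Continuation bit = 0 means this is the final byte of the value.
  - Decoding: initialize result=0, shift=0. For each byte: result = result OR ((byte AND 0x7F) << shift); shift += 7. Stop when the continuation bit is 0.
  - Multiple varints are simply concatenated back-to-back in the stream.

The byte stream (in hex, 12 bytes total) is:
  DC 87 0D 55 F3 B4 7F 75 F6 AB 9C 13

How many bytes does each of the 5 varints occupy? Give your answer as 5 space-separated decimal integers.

Answer: 3 1 3 1 4

Derivation:
  byte[0]=0xDC cont=1 payload=0x5C=92: acc |= 92<<0 -> acc=92 shift=7
  byte[1]=0x87 cont=1 payload=0x07=7: acc |= 7<<7 -> acc=988 shift=14
  byte[2]=0x0D cont=0 payload=0x0D=13: acc |= 13<<14 -> acc=213980 shift=21 [end]
Varint 1: bytes[0:3] = DC 87 0D -> value 213980 (3 byte(s))
  byte[3]=0x55 cont=0 payload=0x55=85: acc |= 85<<0 -> acc=85 shift=7 [end]
Varint 2: bytes[3:4] = 55 -> value 85 (1 byte(s))
  byte[4]=0xF3 cont=1 payload=0x73=115: acc |= 115<<0 -> acc=115 shift=7
  byte[5]=0xB4 cont=1 payload=0x34=52: acc |= 52<<7 -> acc=6771 shift=14
  byte[6]=0x7F cont=0 payload=0x7F=127: acc |= 127<<14 -> acc=2087539 shift=21 [end]
Varint 3: bytes[4:7] = F3 B4 7F -> value 2087539 (3 byte(s))
  byte[7]=0x75 cont=0 payload=0x75=117: acc |= 117<<0 -> acc=117 shift=7 [end]
Varint 4: bytes[7:8] = 75 -> value 117 (1 byte(s))
  byte[8]=0xF6 cont=1 payload=0x76=118: acc |= 118<<0 -> acc=118 shift=7
  byte[9]=0xAB cont=1 payload=0x2B=43: acc |= 43<<7 -> acc=5622 shift=14
  byte[10]=0x9C cont=1 payload=0x1C=28: acc |= 28<<14 -> acc=464374 shift=21
  byte[11]=0x13 cont=0 payload=0x13=19: acc |= 19<<21 -> acc=40310262 shift=28 [end]
Varint 5: bytes[8:12] = F6 AB 9C 13 -> value 40310262 (4 byte(s))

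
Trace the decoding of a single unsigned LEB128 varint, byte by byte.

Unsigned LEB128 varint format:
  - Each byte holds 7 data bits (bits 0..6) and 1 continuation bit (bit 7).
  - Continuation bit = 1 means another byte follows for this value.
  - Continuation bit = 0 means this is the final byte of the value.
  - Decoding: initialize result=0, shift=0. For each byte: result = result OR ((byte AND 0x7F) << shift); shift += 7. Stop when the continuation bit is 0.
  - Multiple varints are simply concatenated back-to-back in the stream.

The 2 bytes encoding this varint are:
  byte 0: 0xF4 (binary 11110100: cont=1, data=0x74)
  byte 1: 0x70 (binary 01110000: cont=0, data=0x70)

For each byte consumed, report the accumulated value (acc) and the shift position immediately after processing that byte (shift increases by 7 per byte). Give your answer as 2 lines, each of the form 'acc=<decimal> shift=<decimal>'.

Answer: acc=116 shift=7
acc=14452 shift=14

Derivation:
byte 0=0xF4: payload=0x74=116, contrib = 116<<0 = 116; acc -> 116, shift -> 7
byte 1=0x70: payload=0x70=112, contrib = 112<<7 = 14336; acc -> 14452, shift -> 14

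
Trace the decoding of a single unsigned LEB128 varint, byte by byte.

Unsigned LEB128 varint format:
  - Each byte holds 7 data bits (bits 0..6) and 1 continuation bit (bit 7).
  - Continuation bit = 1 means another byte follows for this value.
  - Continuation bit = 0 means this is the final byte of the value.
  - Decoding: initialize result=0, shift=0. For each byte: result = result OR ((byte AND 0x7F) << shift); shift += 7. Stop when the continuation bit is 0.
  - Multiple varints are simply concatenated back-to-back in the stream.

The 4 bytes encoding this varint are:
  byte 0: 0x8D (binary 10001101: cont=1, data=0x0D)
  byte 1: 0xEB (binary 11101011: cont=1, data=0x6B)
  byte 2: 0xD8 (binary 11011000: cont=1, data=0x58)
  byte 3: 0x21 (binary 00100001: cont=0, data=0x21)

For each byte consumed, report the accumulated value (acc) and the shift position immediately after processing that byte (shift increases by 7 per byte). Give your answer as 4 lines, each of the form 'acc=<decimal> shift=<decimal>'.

Answer: acc=13 shift=7
acc=13709 shift=14
acc=1455501 shift=21
acc=70661517 shift=28

Derivation:
byte 0=0x8D: payload=0x0D=13, contrib = 13<<0 = 13; acc -> 13, shift -> 7
byte 1=0xEB: payload=0x6B=107, contrib = 107<<7 = 13696; acc -> 13709, shift -> 14
byte 2=0xD8: payload=0x58=88, contrib = 88<<14 = 1441792; acc -> 1455501, shift -> 21
byte 3=0x21: payload=0x21=33, contrib = 33<<21 = 69206016; acc -> 70661517, shift -> 28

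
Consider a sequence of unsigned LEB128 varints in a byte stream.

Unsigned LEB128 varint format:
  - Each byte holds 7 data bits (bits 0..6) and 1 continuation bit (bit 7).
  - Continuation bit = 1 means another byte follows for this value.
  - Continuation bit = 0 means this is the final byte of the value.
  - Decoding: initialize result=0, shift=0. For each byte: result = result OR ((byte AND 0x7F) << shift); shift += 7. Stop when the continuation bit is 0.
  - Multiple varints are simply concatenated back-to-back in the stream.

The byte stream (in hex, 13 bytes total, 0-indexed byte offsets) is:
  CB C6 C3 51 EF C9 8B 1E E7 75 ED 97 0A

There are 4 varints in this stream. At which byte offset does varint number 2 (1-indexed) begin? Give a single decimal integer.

Answer: 4

Derivation:
  byte[0]=0xCB cont=1 payload=0x4B=75: acc |= 75<<0 -> acc=75 shift=7
  byte[1]=0xC6 cont=1 payload=0x46=70: acc |= 70<<7 -> acc=9035 shift=14
  byte[2]=0xC3 cont=1 payload=0x43=67: acc |= 67<<14 -> acc=1106763 shift=21
  byte[3]=0x51 cont=0 payload=0x51=81: acc |= 81<<21 -> acc=170976075 shift=28 [end]
Varint 1: bytes[0:4] = CB C6 C3 51 -> value 170976075 (4 byte(s))
  byte[4]=0xEF cont=1 payload=0x6F=111: acc |= 111<<0 -> acc=111 shift=7
  byte[5]=0xC9 cont=1 payload=0x49=73: acc |= 73<<7 -> acc=9455 shift=14
  byte[6]=0x8B cont=1 payload=0x0B=11: acc |= 11<<14 -> acc=189679 shift=21
  byte[7]=0x1E cont=0 payload=0x1E=30: acc |= 30<<21 -> acc=63104239 shift=28 [end]
Varint 2: bytes[4:8] = EF C9 8B 1E -> value 63104239 (4 byte(s))
  byte[8]=0xE7 cont=1 payload=0x67=103: acc |= 103<<0 -> acc=103 shift=7
  byte[9]=0x75 cont=0 payload=0x75=117: acc |= 117<<7 -> acc=15079 shift=14 [end]
Varint 3: bytes[8:10] = E7 75 -> value 15079 (2 byte(s))
  byte[10]=0xED cont=1 payload=0x6D=109: acc |= 109<<0 -> acc=109 shift=7
  byte[11]=0x97 cont=1 payload=0x17=23: acc |= 23<<7 -> acc=3053 shift=14
  byte[12]=0x0A cont=0 payload=0x0A=10: acc |= 10<<14 -> acc=166893 shift=21 [end]
Varint 4: bytes[10:13] = ED 97 0A -> value 166893 (3 byte(s))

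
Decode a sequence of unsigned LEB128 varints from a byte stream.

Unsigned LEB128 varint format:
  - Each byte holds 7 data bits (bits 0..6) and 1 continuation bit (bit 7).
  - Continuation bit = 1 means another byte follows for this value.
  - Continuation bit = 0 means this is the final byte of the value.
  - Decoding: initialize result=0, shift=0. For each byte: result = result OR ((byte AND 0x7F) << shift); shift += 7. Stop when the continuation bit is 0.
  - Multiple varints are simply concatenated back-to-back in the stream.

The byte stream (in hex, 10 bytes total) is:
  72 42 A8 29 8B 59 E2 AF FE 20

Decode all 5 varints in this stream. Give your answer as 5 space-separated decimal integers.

  byte[0]=0x72 cont=0 payload=0x72=114: acc |= 114<<0 -> acc=114 shift=7 [end]
Varint 1: bytes[0:1] = 72 -> value 114 (1 byte(s))
  byte[1]=0x42 cont=0 payload=0x42=66: acc |= 66<<0 -> acc=66 shift=7 [end]
Varint 2: bytes[1:2] = 42 -> value 66 (1 byte(s))
  byte[2]=0xA8 cont=1 payload=0x28=40: acc |= 40<<0 -> acc=40 shift=7
  byte[3]=0x29 cont=0 payload=0x29=41: acc |= 41<<7 -> acc=5288 shift=14 [end]
Varint 3: bytes[2:4] = A8 29 -> value 5288 (2 byte(s))
  byte[4]=0x8B cont=1 payload=0x0B=11: acc |= 11<<0 -> acc=11 shift=7
  byte[5]=0x59 cont=0 payload=0x59=89: acc |= 89<<7 -> acc=11403 shift=14 [end]
Varint 4: bytes[4:6] = 8B 59 -> value 11403 (2 byte(s))
  byte[6]=0xE2 cont=1 payload=0x62=98: acc |= 98<<0 -> acc=98 shift=7
  byte[7]=0xAF cont=1 payload=0x2F=47: acc |= 47<<7 -> acc=6114 shift=14
  byte[8]=0xFE cont=1 payload=0x7E=126: acc |= 126<<14 -> acc=2070498 shift=21
  byte[9]=0x20 cont=0 payload=0x20=32: acc |= 32<<21 -> acc=69179362 shift=28 [end]
Varint 5: bytes[6:10] = E2 AF FE 20 -> value 69179362 (4 byte(s))

Answer: 114 66 5288 11403 69179362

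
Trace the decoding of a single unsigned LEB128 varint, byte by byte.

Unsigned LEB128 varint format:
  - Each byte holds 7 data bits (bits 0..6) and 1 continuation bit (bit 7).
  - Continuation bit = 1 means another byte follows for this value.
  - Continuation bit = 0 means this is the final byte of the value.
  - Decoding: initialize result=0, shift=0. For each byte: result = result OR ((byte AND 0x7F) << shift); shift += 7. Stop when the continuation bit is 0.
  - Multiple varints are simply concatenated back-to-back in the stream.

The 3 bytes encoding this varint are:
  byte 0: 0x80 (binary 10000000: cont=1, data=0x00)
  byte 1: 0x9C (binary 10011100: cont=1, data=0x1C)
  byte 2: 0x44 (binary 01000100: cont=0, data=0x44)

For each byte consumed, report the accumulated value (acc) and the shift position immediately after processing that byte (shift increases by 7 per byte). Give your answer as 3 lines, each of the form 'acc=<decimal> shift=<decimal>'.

byte 0=0x80: payload=0x00=0, contrib = 0<<0 = 0; acc -> 0, shift -> 7
byte 1=0x9C: payload=0x1C=28, contrib = 28<<7 = 3584; acc -> 3584, shift -> 14
byte 2=0x44: payload=0x44=68, contrib = 68<<14 = 1114112; acc -> 1117696, shift -> 21

Answer: acc=0 shift=7
acc=3584 shift=14
acc=1117696 shift=21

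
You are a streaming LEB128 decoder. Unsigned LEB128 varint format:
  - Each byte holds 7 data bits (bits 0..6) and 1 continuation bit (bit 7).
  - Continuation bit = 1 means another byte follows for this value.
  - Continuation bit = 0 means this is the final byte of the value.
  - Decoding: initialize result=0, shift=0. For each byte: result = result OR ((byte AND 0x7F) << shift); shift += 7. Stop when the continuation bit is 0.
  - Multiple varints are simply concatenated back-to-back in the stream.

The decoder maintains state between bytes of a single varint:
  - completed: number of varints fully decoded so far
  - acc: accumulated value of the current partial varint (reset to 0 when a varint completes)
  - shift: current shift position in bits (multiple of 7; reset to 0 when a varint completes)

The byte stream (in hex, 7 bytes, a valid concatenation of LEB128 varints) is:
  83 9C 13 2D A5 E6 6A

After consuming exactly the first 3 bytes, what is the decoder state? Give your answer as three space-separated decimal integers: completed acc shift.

byte[0]=0x83 cont=1 payload=0x03: acc |= 3<<0 -> completed=0 acc=3 shift=7
byte[1]=0x9C cont=1 payload=0x1C: acc |= 28<<7 -> completed=0 acc=3587 shift=14
byte[2]=0x13 cont=0 payload=0x13: varint #1 complete (value=314883); reset -> completed=1 acc=0 shift=0

Answer: 1 0 0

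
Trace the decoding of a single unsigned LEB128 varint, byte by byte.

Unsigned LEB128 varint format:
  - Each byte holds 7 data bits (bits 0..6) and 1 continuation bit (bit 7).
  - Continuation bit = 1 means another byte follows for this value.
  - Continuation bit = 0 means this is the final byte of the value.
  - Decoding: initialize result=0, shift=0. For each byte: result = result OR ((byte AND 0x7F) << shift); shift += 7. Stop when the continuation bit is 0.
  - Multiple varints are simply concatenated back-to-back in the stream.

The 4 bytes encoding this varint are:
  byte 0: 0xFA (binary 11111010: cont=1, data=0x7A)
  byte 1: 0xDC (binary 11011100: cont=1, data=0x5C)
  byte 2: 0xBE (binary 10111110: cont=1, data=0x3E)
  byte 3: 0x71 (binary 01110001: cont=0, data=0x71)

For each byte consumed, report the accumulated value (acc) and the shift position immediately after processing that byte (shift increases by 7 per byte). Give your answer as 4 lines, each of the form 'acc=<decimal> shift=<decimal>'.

byte 0=0xFA: payload=0x7A=122, contrib = 122<<0 = 122; acc -> 122, shift -> 7
byte 1=0xDC: payload=0x5C=92, contrib = 92<<7 = 11776; acc -> 11898, shift -> 14
byte 2=0xBE: payload=0x3E=62, contrib = 62<<14 = 1015808; acc -> 1027706, shift -> 21
byte 3=0x71: payload=0x71=113, contrib = 113<<21 = 236978176; acc -> 238005882, shift -> 28

Answer: acc=122 shift=7
acc=11898 shift=14
acc=1027706 shift=21
acc=238005882 shift=28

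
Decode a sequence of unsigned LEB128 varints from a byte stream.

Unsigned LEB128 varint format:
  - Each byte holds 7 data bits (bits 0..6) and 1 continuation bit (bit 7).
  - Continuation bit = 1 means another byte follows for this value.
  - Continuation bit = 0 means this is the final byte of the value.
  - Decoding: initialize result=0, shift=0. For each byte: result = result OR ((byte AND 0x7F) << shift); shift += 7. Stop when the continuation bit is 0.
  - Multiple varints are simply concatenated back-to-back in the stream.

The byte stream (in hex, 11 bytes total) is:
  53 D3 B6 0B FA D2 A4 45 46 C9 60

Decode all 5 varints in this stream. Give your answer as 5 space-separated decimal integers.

Answer: 83 187219 145303930 70 12361

Derivation:
  byte[0]=0x53 cont=0 payload=0x53=83: acc |= 83<<0 -> acc=83 shift=7 [end]
Varint 1: bytes[0:1] = 53 -> value 83 (1 byte(s))
  byte[1]=0xD3 cont=1 payload=0x53=83: acc |= 83<<0 -> acc=83 shift=7
  byte[2]=0xB6 cont=1 payload=0x36=54: acc |= 54<<7 -> acc=6995 shift=14
  byte[3]=0x0B cont=0 payload=0x0B=11: acc |= 11<<14 -> acc=187219 shift=21 [end]
Varint 2: bytes[1:4] = D3 B6 0B -> value 187219 (3 byte(s))
  byte[4]=0xFA cont=1 payload=0x7A=122: acc |= 122<<0 -> acc=122 shift=7
  byte[5]=0xD2 cont=1 payload=0x52=82: acc |= 82<<7 -> acc=10618 shift=14
  byte[6]=0xA4 cont=1 payload=0x24=36: acc |= 36<<14 -> acc=600442 shift=21
  byte[7]=0x45 cont=0 payload=0x45=69: acc |= 69<<21 -> acc=145303930 shift=28 [end]
Varint 3: bytes[4:8] = FA D2 A4 45 -> value 145303930 (4 byte(s))
  byte[8]=0x46 cont=0 payload=0x46=70: acc |= 70<<0 -> acc=70 shift=7 [end]
Varint 4: bytes[8:9] = 46 -> value 70 (1 byte(s))
  byte[9]=0xC9 cont=1 payload=0x49=73: acc |= 73<<0 -> acc=73 shift=7
  byte[10]=0x60 cont=0 payload=0x60=96: acc |= 96<<7 -> acc=12361 shift=14 [end]
Varint 5: bytes[9:11] = C9 60 -> value 12361 (2 byte(s))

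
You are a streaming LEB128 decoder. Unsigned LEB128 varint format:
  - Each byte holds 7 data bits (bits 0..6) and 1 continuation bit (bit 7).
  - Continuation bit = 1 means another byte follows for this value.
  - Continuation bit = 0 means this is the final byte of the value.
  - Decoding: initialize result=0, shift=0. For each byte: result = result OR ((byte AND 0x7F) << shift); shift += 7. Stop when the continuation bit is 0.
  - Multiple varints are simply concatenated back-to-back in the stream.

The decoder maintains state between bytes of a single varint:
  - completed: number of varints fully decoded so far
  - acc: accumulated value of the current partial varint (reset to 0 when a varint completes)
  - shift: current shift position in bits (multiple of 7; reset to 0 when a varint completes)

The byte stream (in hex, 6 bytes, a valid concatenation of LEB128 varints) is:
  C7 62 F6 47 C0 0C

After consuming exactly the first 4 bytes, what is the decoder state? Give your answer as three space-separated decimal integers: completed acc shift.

Answer: 2 0 0

Derivation:
byte[0]=0xC7 cont=1 payload=0x47: acc |= 71<<0 -> completed=0 acc=71 shift=7
byte[1]=0x62 cont=0 payload=0x62: varint #1 complete (value=12615); reset -> completed=1 acc=0 shift=0
byte[2]=0xF6 cont=1 payload=0x76: acc |= 118<<0 -> completed=1 acc=118 shift=7
byte[3]=0x47 cont=0 payload=0x47: varint #2 complete (value=9206); reset -> completed=2 acc=0 shift=0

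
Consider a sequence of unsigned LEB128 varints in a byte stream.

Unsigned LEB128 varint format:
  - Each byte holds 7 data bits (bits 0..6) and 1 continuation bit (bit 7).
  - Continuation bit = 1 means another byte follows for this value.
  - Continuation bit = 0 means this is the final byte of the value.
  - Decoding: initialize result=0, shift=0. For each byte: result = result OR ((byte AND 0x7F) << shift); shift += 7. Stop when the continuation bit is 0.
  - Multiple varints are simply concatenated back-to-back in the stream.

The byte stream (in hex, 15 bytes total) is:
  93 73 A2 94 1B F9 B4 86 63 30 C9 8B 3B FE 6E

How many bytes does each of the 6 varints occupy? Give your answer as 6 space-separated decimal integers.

Answer: 2 3 4 1 3 2

Derivation:
  byte[0]=0x93 cont=1 payload=0x13=19: acc |= 19<<0 -> acc=19 shift=7
  byte[1]=0x73 cont=0 payload=0x73=115: acc |= 115<<7 -> acc=14739 shift=14 [end]
Varint 1: bytes[0:2] = 93 73 -> value 14739 (2 byte(s))
  byte[2]=0xA2 cont=1 payload=0x22=34: acc |= 34<<0 -> acc=34 shift=7
  byte[3]=0x94 cont=1 payload=0x14=20: acc |= 20<<7 -> acc=2594 shift=14
  byte[4]=0x1B cont=0 payload=0x1B=27: acc |= 27<<14 -> acc=444962 shift=21 [end]
Varint 2: bytes[2:5] = A2 94 1B -> value 444962 (3 byte(s))
  byte[5]=0xF9 cont=1 payload=0x79=121: acc |= 121<<0 -> acc=121 shift=7
  byte[6]=0xB4 cont=1 payload=0x34=52: acc |= 52<<7 -> acc=6777 shift=14
  byte[7]=0x86 cont=1 payload=0x06=6: acc |= 6<<14 -> acc=105081 shift=21
  byte[8]=0x63 cont=0 payload=0x63=99: acc |= 99<<21 -> acc=207723129 shift=28 [end]
Varint 3: bytes[5:9] = F9 B4 86 63 -> value 207723129 (4 byte(s))
  byte[9]=0x30 cont=0 payload=0x30=48: acc |= 48<<0 -> acc=48 shift=7 [end]
Varint 4: bytes[9:10] = 30 -> value 48 (1 byte(s))
  byte[10]=0xC9 cont=1 payload=0x49=73: acc |= 73<<0 -> acc=73 shift=7
  byte[11]=0x8B cont=1 payload=0x0B=11: acc |= 11<<7 -> acc=1481 shift=14
  byte[12]=0x3B cont=0 payload=0x3B=59: acc |= 59<<14 -> acc=968137 shift=21 [end]
Varint 5: bytes[10:13] = C9 8B 3B -> value 968137 (3 byte(s))
  byte[13]=0xFE cont=1 payload=0x7E=126: acc |= 126<<0 -> acc=126 shift=7
  byte[14]=0x6E cont=0 payload=0x6E=110: acc |= 110<<7 -> acc=14206 shift=14 [end]
Varint 6: bytes[13:15] = FE 6E -> value 14206 (2 byte(s))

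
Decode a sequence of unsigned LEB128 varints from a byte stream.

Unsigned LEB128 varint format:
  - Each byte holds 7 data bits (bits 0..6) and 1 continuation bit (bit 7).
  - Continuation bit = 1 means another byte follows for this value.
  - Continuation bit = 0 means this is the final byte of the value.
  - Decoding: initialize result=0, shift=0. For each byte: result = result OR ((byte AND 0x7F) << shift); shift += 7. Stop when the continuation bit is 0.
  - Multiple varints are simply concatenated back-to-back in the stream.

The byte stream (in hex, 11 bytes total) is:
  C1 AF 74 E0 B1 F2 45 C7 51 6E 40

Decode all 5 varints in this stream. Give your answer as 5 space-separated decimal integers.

Answer: 1906625 146577632 10439 110 64

Derivation:
  byte[0]=0xC1 cont=1 payload=0x41=65: acc |= 65<<0 -> acc=65 shift=7
  byte[1]=0xAF cont=1 payload=0x2F=47: acc |= 47<<7 -> acc=6081 shift=14
  byte[2]=0x74 cont=0 payload=0x74=116: acc |= 116<<14 -> acc=1906625 shift=21 [end]
Varint 1: bytes[0:3] = C1 AF 74 -> value 1906625 (3 byte(s))
  byte[3]=0xE0 cont=1 payload=0x60=96: acc |= 96<<0 -> acc=96 shift=7
  byte[4]=0xB1 cont=1 payload=0x31=49: acc |= 49<<7 -> acc=6368 shift=14
  byte[5]=0xF2 cont=1 payload=0x72=114: acc |= 114<<14 -> acc=1874144 shift=21
  byte[6]=0x45 cont=0 payload=0x45=69: acc |= 69<<21 -> acc=146577632 shift=28 [end]
Varint 2: bytes[3:7] = E0 B1 F2 45 -> value 146577632 (4 byte(s))
  byte[7]=0xC7 cont=1 payload=0x47=71: acc |= 71<<0 -> acc=71 shift=7
  byte[8]=0x51 cont=0 payload=0x51=81: acc |= 81<<7 -> acc=10439 shift=14 [end]
Varint 3: bytes[7:9] = C7 51 -> value 10439 (2 byte(s))
  byte[9]=0x6E cont=0 payload=0x6E=110: acc |= 110<<0 -> acc=110 shift=7 [end]
Varint 4: bytes[9:10] = 6E -> value 110 (1 byte(s))
  byte[10]=0x40 cont=0 payload=0x40=64: acc |= 64<<0 -> acc=64 shift=7 [end]
Varint 5: bytes[10:11] = 40 -> value 64 (1 byte(s))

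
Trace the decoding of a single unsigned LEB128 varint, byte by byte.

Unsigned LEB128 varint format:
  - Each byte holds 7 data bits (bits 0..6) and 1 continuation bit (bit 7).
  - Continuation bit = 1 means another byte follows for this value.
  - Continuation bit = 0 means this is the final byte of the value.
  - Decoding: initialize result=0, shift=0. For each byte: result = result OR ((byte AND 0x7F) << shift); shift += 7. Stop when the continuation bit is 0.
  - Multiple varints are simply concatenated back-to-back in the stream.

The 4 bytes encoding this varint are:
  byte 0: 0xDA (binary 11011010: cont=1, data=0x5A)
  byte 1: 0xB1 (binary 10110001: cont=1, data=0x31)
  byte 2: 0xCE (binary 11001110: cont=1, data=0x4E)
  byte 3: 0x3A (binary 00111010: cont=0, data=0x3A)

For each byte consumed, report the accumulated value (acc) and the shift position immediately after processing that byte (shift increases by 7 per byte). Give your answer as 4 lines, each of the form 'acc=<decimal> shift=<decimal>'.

Answer: acc=90 shift=7
acc=6362 shift=14
acc=1284314 shift=21
acc=122919130 shift=28

Derivation:
byte 0=0xDA: payload=0x5A=90, contrib = 90<<0 = 90; acc -> 90, shift -> 7
byte 1=0xB1: payload=0x31=49, contrib = 49<<7 = 6272; acc -> 6362, shift -> 14
byte 2=0xCE: payload=0x4E=78, contrib = 78<<14 = 1277952; acc -> 1284314, shift -> 21
byte 3=0x3A: payload=0x3A=58, contrib = 58<<21 = 121634816; acc -> 122919130, shift -> 28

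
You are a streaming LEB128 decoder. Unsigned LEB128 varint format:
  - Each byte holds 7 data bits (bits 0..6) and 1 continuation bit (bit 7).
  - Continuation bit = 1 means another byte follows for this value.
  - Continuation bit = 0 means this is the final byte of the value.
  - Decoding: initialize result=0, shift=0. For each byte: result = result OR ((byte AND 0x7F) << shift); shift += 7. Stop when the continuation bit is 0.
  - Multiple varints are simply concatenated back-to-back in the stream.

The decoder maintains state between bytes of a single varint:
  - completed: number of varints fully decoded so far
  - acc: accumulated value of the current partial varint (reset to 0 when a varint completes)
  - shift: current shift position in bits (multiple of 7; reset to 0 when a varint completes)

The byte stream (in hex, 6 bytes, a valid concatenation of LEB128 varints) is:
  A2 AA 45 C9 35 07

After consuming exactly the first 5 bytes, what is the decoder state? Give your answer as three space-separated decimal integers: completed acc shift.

byte[0]=0xA2 cont=1 payload=0x22: acc |= 34<<0 -> completed=0 acc=34 shift=7
byte[1]=0xAA cont=1 payload=0x2A: acc |= 42<<7 -> completed=0 acc=5410 shift=14
byte[2]=0x45 cont=0 payload=0x45: varint #1 complete (value=1135906); reset -> completed=1 acc=0 shift=0
byte[3]=0xC9 cont=1 payload=0x49: acc |= 73<<0 -> completed=1 acc=73 shift=7
byte[4]=0x35 cont=0 payload=0x35: varint #2 complete (value=6857); reset -> completed=2 acc=0 shift=0

Answer: 2 0 0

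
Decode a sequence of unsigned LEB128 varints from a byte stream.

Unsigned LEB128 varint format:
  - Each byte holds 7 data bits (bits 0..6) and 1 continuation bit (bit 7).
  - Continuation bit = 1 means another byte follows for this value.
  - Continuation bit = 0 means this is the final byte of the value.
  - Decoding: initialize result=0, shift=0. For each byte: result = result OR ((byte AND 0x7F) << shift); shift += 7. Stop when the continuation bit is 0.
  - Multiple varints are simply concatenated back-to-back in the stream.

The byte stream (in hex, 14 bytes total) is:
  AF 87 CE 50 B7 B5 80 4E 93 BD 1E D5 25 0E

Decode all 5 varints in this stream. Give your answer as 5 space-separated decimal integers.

Answer: 169051055 163584695 499347 4821 14

Derivation:
  byte[0]=0xAF cont=1 payload=0x2F=47: acc |= 47<<0 -> acc=47 shift=7
  byte[1]=0x87 cont=1 payload=0x07=7: acc |= 7<<7 -> acc=943 shift=14
  byte[2]=0xCE cont=1 payload=0x4E=78: acc |= 78<<14 -> acc=1278895 shift=21
  byte[3]=0x50 cont=0 payload=0x50=80: acc |= 80<<21 -> acc=169051055 shift=28 [end]
Varint 1: bytes[0:4] = AF 87 CE 50 -> value 169051055 (4 byte(s))
  byte[4]=0xB7 cont=1 payload=0x37=55: acc |= 55<<0 -> acc=55 shift=7
  byte[5]=0xB5 cont=1 payload=0x35=53: acc |= 53<<7 -> acc=6839 shift=14
  byte[6]=0x80 cont=1 payload=0x00=0: acc |= 0<<14 -> acc=6839 shift=21
  byte[7]=0x4E cont=0 payload=0x4E=78: acc |= 78<<21 -> acc=163584695 shift=28 [end]
Varint 2: bytes[4:8] = B7 B5 80 4E -> value 163584695 (4 byte(s))
  byte[8]=0x93 cont=1 payload=0x13=19: acc |= 19<<0 -> acc=19 shift=7
  byte[9]=0xBD cont=1 payload=0x3D=61: acc |= 61<<7 -> acc=7827 shift=14
  byte[10]=0x1E cont=0 payload=0x1E=30: acc |= 30<<14 -> acc=499347 shift=21 [end]
Varint 3: bytes[8:11] = 93 BD 1E -> value 499347 (3 byte(s))
  byte[11]=0xD5 cont=1 payload=0x55=85: acc |= 85<<0 -> acc=85 shift=7
  byte[12]=0x25 cont=0 payload=0x25=37: acc |= 37<<7 -> acc=4821 shift=14 [end]
Varint 4: bytes[11:13] = D5 25 -> value 4821 (2 byte(s))
  byte[13]=0x0E cont=0 payload=0x0E=14: acc |= 14<<0 -> acc=14 shift=7 [end]
Varint 5: bytes[13:14] = 0E -> value 14 (1 byte(s))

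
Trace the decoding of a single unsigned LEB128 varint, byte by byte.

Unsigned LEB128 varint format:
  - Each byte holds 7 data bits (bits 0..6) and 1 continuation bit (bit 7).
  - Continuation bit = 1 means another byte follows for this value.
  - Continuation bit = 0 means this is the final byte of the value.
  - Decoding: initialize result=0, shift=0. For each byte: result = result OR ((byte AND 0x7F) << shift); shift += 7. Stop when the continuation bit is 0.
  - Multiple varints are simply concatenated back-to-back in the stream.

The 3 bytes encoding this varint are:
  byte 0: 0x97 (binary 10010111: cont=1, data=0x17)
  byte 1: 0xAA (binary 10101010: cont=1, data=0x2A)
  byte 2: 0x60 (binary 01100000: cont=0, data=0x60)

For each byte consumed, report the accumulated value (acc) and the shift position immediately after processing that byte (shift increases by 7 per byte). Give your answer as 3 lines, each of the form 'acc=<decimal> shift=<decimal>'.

byte 0=0x97: payload=0x17=23, contrib = 23<<0 = 23; acc -> 23, shift -> 7
byte 1=0xAA: payload=0x2A=42, contrib = 42<<7 = 5376; acc -> 5399, shift -> 14
byte 2=0x60: payload=0x60=96, contrib = 96<<14 = 1572864; acc -> 1578263, shift -> 21

Answer: acc=23 shift=7
acc=5399 shift=14
acc=1578263 shift=21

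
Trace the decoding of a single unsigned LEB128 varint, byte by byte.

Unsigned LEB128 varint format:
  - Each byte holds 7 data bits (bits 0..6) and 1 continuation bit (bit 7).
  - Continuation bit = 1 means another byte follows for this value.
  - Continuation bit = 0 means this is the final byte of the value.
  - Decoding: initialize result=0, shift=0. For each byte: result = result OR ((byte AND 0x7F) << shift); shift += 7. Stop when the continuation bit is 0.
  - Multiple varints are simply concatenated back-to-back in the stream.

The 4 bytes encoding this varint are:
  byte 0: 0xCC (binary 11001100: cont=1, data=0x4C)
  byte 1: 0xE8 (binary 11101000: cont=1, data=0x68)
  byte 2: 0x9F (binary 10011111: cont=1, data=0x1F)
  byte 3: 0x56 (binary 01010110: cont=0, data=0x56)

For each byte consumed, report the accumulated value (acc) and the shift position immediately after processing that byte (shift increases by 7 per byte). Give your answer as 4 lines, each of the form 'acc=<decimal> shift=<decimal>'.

Answer: acc=76 shift=7
acc=13388 shift=14
acc=521292 shift=21
acc=180876364 shift=28

Derivation:
byte 0=0xCC: payload=0x4C=76, contrib = 76<<0 = 76; acc -> 76, shift -> 7
byte 1=0xE8: payload=0x68=104, contrib = 104<<7 = 13312; acc -> 13388, shift -> 14
byte 2=0x9F: payload=0x1F=31, contrib = 31<<14 = 507904; acc -> 521292, shift -> 21
byte 3=0x56: payload=0x56=86, contrib = 86<<21 = 180355072; acc -> 180876364, shift -> 28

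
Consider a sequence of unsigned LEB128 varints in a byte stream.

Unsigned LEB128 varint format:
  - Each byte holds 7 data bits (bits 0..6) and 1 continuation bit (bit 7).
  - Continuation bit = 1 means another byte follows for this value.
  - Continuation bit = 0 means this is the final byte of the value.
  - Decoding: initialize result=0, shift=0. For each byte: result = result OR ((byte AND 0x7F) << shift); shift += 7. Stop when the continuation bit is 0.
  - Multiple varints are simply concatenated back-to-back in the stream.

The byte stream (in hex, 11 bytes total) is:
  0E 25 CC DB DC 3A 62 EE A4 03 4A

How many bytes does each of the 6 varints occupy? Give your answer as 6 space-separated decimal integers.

Answer: 1 1 4 1 3 1

Derivation:
  byte[0]=0x0E cont=0 payload=0x0E=14: acc |= 14<<0 -> acc=14 shift=7 [end]
Varint 1: bytes[0:1] = 0E -> value 14 (1 byte(s))
  byte[1]=0x25 cont=0 payload=0x25=37: acc |= 37<<0 -> acc=37 shift=7 [end]
Varint 2: bytes[1:2] = 25 -> value 37 (1 byte(s))
  byte[2]=0xCC cont=1 payload=0x4C=76: acc |= 76<<0 -> acc=76 shift=7
  byte[3]=0xDB cont=1 payload=0x5B=91: acc |= 91<<7 -> acc=11724 shift=14
  byte[4]=0xDC cont=1 payload=0x5C=92: acc |= 92<<14 -> acc=1519052 shift=21
  byte[5]=0x3A cont=0 payload=0x3A=58: acc |= 58<<21 -> acc=123153868 shift=28 [end]
Varint 3: bytes[2:6] = CC DB DC 3A -> value 123153868 (4 byte(s))
  byte[6]=0x62 cont=0 payload=0x62=98: acc |= 98<<0 -> acc=98 shift=7 [end]
Varint 4: bytes[6:7] = 62 -> value 98 (1 byte(s))
  byte[7]=0xEE cont=1 payload=0x6E=110: acc |= 110<<0 -> acc=110 shift=7
  byte[8]=0xA4 cont=1 payload=0x24=36: acc |= 36<<7 -> acc=4718 shift=14
  byte[9]=0x03 cont=0 payload=0x03=3: acc |= 3<<14 -> acc=53870 shift=21 [end]
Varint 5: bytes[7:10] = EE A4 03 -> value 53870 (3 byte(s))
  byte[10]=0x4A cont=0 payload=0x4A=74: acc |= 74<<0 -> acc=74 shift=7 [end]
Varint 6: bytes[10:11] = 4A -> value 74 (1 byte(s))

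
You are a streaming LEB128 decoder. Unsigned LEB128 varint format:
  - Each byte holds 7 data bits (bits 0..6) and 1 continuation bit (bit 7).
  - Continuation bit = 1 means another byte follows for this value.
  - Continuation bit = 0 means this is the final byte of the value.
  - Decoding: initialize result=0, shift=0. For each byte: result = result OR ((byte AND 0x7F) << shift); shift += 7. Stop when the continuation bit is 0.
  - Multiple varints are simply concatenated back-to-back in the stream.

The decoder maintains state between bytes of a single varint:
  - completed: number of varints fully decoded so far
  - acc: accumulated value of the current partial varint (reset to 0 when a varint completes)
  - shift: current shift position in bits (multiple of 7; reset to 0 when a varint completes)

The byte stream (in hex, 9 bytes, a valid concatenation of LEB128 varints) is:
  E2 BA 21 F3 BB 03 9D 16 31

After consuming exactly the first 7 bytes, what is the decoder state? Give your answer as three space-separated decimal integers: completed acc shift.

byte[0]=0xE2 cont=1 payload=0x62: acc |= 98<<0 -> completed=0 acc=98 shift=7
byte[1]=0xBA cont=1 payload=0x3A: acc |= 58<<7 -> completed=0 acc=7522 shift=14
byte[2]=0x21 cont=0 payload=0x21: varint #1 complete (value=548194); reset -> completed=1 acc=0 shift=0
byte[3]=0xF3 cont=1 payload=0x73: acc |= 115<<0 -> completed=1 acc=115 shift=7
byte[4]=0xBB cont=1 payload=0x3B: acc |= 59<<7 -> completed=1 acc=7667 shift=14
byte[5]=0x03 cont=0 payload=0x03: varint #2 complete (value=56819); reset -> completed=2 acc=0 shift=0
byte[6]=0x9D cont=1 payload=0x1D: acc |= 29<<0 -> completed=2 acc=29 shift=7

Answer: 2 29 7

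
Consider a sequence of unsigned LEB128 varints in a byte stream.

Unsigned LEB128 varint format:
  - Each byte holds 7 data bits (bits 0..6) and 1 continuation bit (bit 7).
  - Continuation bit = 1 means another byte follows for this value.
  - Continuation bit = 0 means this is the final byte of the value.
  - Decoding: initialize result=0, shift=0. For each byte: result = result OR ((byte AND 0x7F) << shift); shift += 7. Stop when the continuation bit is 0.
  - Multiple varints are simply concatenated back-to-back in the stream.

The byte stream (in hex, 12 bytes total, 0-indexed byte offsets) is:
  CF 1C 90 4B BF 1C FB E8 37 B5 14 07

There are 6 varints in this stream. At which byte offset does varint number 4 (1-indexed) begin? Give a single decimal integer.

  byte[0]=0xCF cont=1 payload=0x4F=79: acc |= 79<<0 -> acc=79 shift=7
  byte[1]=0x1C cont=0 payload=0x1C=28: acc |= 28<<7 -> acc=3663 shift=14 [end]
Varint 1: bytes[0:2] = CF 1C -> value 3663 (2 byte(s))
  byte[2]=0x90 cont=1 payload=0x10=16: acc |= 16<<0 -> acc=16 shift=7
  byte[3]=0x4B cont=0 payload=0x4B=75: acc |= 75<<7 -> acc=9616 shift=14 [end]
Varint 2: bytes[2:4] = 90 4B -> value 9616 (2 byte(s))
  byte[4]=0xBF cont=1 payload=0x3F=63: acc |= 63<<0 -> acc=63 shift=7
  byte[5]=0x1C cont=0 payload=0x1C=28: acc |= 28<<7 -> acc=3647 shift=14 [end]
Varint 3: bytes[4:6] = BF 1C -> value 3647 (2 byte(s))
  byte[6]=0xFB cont=1 payload=0x7B=123: acc |= 123<<0 -> acc=123 shift=7
  byte[7]=0xE8 cont=1 payload=0x68=104: acc |= 104<<7 -> acc=13435 shift=14
  byte[8]=0x37 cont=0 payload=0x37=55: acc |= 55<<14 -> acc=914555 shift=21 [end]
Varint 4: bytes[6:9] = FB E8 37 -> value 914555 (3 byte(s))
  byte[9]=0xB5 cont=1 payload=0x35=53: acc |= 53<<0 -> acc=53 shift=7
  byte[10]=0x14 cont=0 payload=0x14=20: acc |= 20<<7 -> acc=2613 shift=14 [end]
Varint 5: bytes[9:11] = B5 14 -> value 2613 (2 byte(s))
  byte[11]=0x07 cont=0 payload=0x07=7: acc |= 7<<0 -> acc=7 shift=7 [end]
Varint 6: bytes[11:12] = 07 -> value 7 (1 byte(s))

Answer: 6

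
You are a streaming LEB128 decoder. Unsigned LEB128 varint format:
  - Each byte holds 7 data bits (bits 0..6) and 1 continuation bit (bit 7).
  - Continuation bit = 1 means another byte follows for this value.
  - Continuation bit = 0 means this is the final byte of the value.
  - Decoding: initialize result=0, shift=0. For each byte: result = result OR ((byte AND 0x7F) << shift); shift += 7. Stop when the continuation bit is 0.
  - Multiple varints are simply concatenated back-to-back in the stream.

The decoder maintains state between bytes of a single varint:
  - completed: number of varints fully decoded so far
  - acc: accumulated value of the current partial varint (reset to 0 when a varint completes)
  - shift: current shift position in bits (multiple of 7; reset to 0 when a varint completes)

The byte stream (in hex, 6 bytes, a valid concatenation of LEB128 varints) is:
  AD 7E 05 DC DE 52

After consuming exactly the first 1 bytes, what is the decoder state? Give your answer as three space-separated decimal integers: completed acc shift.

byte[0]=0xAD cont=1 payload=0x2D: acc |= 45<<0 -> completed=0 acc=45 shift=7

Answer: 0 45 7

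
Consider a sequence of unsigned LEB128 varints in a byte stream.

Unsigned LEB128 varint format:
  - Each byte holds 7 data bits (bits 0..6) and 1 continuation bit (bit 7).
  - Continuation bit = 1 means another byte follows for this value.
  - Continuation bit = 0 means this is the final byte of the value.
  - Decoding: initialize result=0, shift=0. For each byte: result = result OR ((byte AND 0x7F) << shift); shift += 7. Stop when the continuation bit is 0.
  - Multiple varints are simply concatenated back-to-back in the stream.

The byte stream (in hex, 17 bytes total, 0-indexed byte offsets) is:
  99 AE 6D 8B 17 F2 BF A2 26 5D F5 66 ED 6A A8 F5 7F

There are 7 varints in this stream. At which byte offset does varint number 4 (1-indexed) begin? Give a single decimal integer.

  byte[0]=0x99 cont=1 payload=0x19=25: acc |= 25<<0 -> acc=25 shift=7
  byte[1]=0xAE cont=1 payload=0x2E=46: acc |= 46<<7 -> acc=5913 shift=14
  byte[2]=0x6D cont=0 payload=0x6D=109: acc |= 109<<14 -> acc=1791769 shift=21 [end]
Varint 1: bytes[0:3] = 99 AE 6D -> value 1791769 (3 byte(s))
  byte[3]=0x8B cont=1 payload=0x0B=11: acc |= 11<<0 -> acc=11 shift=7
  byte[4]=0x17 cont=0 payload=0x17=23: acc |= 23<<7 -> acc=2955 shift=14 [end]
Varint 2: bytes[3:5] = 8B 17 -> value 2955 (2 byte(s))
  byte[5]=0xF2 cont=1 payload=0x72=114: acc |= 114<<0 -> acc=114 shift=7
  byte[6]=0xBF cont=1 payload=0x3F=63: acc |= 63<<7 -> acc=8178 shift=14
  byte[7]=0xA2 cont=1 payload=0x22=34: acc |= 34<<14 -> acc=565234 shift=21
  byte[8]=0x26 cont=0 payload=0x26=38: acc |= 38<<21 -> acc=80257010 shift=28 [end]
Varint 3: bytes[5:9] = F2 BF A2 26 -> value 80257010 (4 byte(s))
  byte[9]=0x5D cont=0 payload=0x5D=93: acc |= 93<<0 -> acc=93 shift=7 [end]
Varint 4: bytes[9:10] = 5D -> value 93 (1 byte(s))
  byte[10]=0xF5 cont=1 payload=0x75=117: acc |= 117<<0 -> acc=117 shift=7
  byte[11]=0x66 cont=0 payload=0x66=102: acc |= 102<<7 -> acc=13173 shift=14 [end]
Varint 5: bytes[10:12] = F5 66 -> value 13173 (2 byte(s))
  byte[12]=0xED cont=1 payload=0x6D=109: acc |= 109<<0 -> acc=109 shift=7
  byte[13]=0x6A cont=0 payload=0x6A=106: acc |= 106<<7 -> acc=13677 shift=14 [end]
Varint 6: bytes[12:14] = ED 6A -> value 13677 (2 byte(s))
  byte[14]=0xA8 cont=1 payload=0x28=40: acc |= 40<<0 -> acc=40 shift=7
  byte[15]=0xF5 cont=1 payload=0x75=117: acc |= 117<<7 -> acc=15016 shift=14
  byte[16]=0x7F cont=0 payload=0x7F=127: acc |= 127<<14 -> acc=2095784 shift=21 [end]
Varint 7: bytes[14:17] = A8 F5 7F -> value 2095784 (3 byte(s))

Answer: 9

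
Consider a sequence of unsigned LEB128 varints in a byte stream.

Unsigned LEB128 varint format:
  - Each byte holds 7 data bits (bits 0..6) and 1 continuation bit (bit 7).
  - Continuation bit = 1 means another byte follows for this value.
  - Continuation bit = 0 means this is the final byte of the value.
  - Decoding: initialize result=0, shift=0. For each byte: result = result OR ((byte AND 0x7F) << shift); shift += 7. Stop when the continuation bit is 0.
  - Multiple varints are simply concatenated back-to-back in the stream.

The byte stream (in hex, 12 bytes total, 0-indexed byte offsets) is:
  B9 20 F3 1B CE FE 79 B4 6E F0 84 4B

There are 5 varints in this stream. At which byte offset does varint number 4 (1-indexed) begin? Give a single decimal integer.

  byte[0]=0xB9 cont=1 payload=0x39=57: acc |= 57<<0 -> acc=57 shift=7
  byte[1]=0x20 cont=0 payload=0x20=32: acc |= 32<<7 -> acc=4153 shift=14 [end]
Varint 1: bytes[0:2] = B9 20 -> value 4153 (2 byte(s))
  byte[2]=0xF3 cont=1 payload=0x73=115: acc |= 115<<0 -> acc=115 shift=7
  byte[3]=0x1B cont=0 payload=0x1B=27: acc |= 27<<7 -> acc=3571 shift=14 [end]
Varint 2: bytes[2:4] = F3 1B -> value 3571 (2 byte(s))
  byte[4]=0xCE cont=1 payload=0x4E=78: acc |= 78<<0 -> acc=78 shift=7
  byte[5]=0xFE cont=1 payload=0x7E=126: acc |= 126<<7 -> acc=16206 shift=14
  byte[6]=0x79 cont=0 payload=0x79=121: acc |= 121<<14 -> acc=1998670 shift=21 [end]
Varint 3: bytes[4:7] = CE FE 79 -> value 1998670 (3 byte(s))
  byte[7]=0xB4 cont=1 payload=0x34=52: acc |= 52<<0 -> acc=52 shift=7
  byte[8]=0x6E cont=0 payload=0x6E=110: acc |= 110<<7 -> acc=14132 shift=14 [end]
Varint 4: bytes[7:9] = B4 6E -> value 14132 (2 byte(s))
  byte[9]=0xF0 cont=1 payload=0x70=112: acc |= 112<<0 -> acc=112 shift=7
  byte[10]=0x84 cont=1 payload=0x04=4: acc |= 4<<7 -> acc=624 shift=14
  byte[11]=0x4B cont=0 payload=0x4B=75: acc |= 75<<14 -> acc=1229424 shift=21 [end]
Varint 5: bytes[9:12] = F0 84 4B -> value 1229424 (3 byte(s))

Answer: 7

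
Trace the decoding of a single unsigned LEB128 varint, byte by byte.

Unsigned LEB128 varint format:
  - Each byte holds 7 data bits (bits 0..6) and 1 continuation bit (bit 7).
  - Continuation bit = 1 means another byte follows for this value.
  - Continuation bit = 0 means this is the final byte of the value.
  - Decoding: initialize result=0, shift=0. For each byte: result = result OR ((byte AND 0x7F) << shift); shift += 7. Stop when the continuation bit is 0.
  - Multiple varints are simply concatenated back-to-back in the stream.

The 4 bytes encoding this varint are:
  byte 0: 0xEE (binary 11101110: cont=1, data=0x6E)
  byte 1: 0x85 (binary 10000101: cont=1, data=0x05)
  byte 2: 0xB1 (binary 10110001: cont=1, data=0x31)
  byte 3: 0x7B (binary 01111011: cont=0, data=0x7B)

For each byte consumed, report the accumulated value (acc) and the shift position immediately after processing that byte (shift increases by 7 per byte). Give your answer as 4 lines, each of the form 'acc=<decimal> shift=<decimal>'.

Answer: acc=110 shift=7
acc=750 shift=14
acc=803566 shift=21
acc=258753262 shift=28

Derivation:
byte 0=0xEE: payload=0x6E=110, contrib = 110<<0 = 110; acc -> 110, shift -> 7
byte 1=0x85: payload=0x05=5, contrib = 5<<7 = 640; acc -> 750, shift -> 14
byte 2=0xB1: payload=0x31=49, contrib = 49<<14 = 802816; acc -> 803566, shift -> 21
byte 3=0x7B: payload=0x7B=123, contrib = 123<<21 = 257949696; acc -> 258753262, shift -> 28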